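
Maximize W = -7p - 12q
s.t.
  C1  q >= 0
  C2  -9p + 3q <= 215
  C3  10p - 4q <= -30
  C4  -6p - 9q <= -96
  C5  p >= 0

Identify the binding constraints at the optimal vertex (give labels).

C3 and C4

Extreme points and W = -7p - 12q:
  (0, 215/3) → W = -860
  (1, 10) → W = -127
  (0, 32/3) → W = -128
The feasible region is unbounded (it extends along (2, 5), (1, 3)), but W strictly decreases along every unbounded feasible direction, so there is no improving ray and the maximum is attained at a vertex.

The maximum is at (1, 10). Substituting into each constraint, equality holds for C3 and C4; the remaining constraints have slack.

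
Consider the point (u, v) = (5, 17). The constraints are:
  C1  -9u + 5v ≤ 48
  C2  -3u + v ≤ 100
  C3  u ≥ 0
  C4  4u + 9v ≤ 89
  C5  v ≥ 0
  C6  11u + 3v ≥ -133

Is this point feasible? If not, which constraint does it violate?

Constraint C4: 4u + 9v = 173, which is not ≤ 89. All other constraints are satisfied.

not feasible — violates C4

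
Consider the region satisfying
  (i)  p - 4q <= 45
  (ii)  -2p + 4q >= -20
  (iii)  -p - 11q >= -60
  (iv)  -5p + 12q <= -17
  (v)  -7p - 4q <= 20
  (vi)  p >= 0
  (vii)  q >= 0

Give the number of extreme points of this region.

Pairwise boundary intersections that survive every other constraint:
  (230/13, 50/13)
  (10, 0)
  (907/67, 283/67)
  (17/5, 0)

4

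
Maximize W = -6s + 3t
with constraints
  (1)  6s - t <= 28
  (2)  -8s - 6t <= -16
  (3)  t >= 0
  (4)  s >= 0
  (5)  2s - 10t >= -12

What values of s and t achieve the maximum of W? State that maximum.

s = 22/23, t = 32/23, maximum W = -36/23

Corner points and W = -6s + 3t:
  (14/3, 0) → W = -28
  (146/29, 64/29) → W = -684/29
  (2, 0) → W = -12
  (22/23, 32/23) → W = -36/23

At the optimal vertex, -8s - 6t = -16 and 2s - 10t = -12.
Solving simultaneously gives s = 22/23, t = 32/23.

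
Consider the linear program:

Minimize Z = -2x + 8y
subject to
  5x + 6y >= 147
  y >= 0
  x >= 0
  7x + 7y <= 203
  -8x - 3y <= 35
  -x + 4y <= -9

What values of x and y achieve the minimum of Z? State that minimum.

x = 27, y = 2, minimum Z = -38

Feasible corners and Z = -2x + 8y:
  (27, 2) → Z = -38
  (321/13, 51/13) → Z = -18
  (25, 4) → Z = -18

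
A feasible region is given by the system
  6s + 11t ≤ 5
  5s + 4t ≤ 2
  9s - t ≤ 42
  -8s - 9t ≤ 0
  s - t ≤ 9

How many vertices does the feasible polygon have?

Intersecting each pair of boundary lines and keeping only the points that satisfy every inequality leaves:
  (2/31, 13/31)
  (-45/34, 20/17)
  (18/13, -16/13)

3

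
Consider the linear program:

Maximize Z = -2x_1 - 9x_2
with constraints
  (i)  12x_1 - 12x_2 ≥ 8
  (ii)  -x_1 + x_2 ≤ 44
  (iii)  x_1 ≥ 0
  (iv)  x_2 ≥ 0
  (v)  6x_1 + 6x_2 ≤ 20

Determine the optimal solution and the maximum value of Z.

x_1 = 2/3, x_2 = 0, maximum Z = -4/3

Feasible corners and Z = -2x_1 - 9x_2:
  (2/3, 0) → Z = -4/3
  (2, 4/3) → Z = -16
  (10/3, 0) → Z = -20/3

At the optimal vertex, 12x_1 - 12x_2 = 8 and x_2 = 0.
Solving simultaneously gives x_1 = 2/3, x_2 = 0.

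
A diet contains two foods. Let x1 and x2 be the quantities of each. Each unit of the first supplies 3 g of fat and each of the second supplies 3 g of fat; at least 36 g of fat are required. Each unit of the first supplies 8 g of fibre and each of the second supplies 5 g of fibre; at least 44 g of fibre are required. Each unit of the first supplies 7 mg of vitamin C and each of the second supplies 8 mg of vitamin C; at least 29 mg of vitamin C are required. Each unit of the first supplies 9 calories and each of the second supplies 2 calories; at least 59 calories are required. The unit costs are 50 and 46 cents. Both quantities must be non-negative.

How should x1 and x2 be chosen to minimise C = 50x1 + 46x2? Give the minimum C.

x1 = 5, x2 = 7, minimum C = 572

Vertices and C = 50x1 + 46x2:
  (0, 59/2) → C = 1357
  (12, 0) → C = 600
  (5, 7) → C = 572
The feasible region is unbounded (it extends along (0, 1), (1, 0)), but C strictly increases along every unbounded feasible direction, so there is no improving ray and the minimum is attained at a vertex.

The optimum lies where 3x1 + 3x2 = 36 and 9x1 + 2x2 = 59.
Solving simultaneously gives x1 = 5, x2 = 7.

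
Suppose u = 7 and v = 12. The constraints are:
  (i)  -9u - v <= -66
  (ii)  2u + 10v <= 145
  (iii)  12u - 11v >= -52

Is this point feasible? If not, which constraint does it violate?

feasible

(i): -75 ≤ -66 ✓
(ii): 134 ≤ 145 ✓
(iii): -48 ≥ -52 ✓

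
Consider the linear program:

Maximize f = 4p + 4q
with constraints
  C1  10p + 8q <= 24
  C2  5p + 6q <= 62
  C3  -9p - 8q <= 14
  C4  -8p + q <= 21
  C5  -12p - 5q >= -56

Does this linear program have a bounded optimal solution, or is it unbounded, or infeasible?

bounded optimum

Extreme points and f = 4p + 4q:
  (-72/37, 201/37) → f = 516/37
  (164/23, -136/23) → f = 112/23
  (-182/73, 77/73) → f = -420/73
  (518/51, -224/17) → f = -616/51
The feasible region has finitely many vertices and no improving ray; the maximum is 516/37 at (-72/37, 201/37).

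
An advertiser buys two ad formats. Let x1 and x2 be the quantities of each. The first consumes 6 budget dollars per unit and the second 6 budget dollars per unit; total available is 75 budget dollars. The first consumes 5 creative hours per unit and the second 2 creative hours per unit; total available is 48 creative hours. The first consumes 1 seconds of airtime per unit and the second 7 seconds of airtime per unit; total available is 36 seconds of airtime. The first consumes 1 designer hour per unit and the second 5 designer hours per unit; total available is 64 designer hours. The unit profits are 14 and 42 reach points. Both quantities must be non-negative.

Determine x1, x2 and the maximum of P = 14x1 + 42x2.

Vertices and P = 14x1 + 42x2:
  (0, 0) → P = 0
  (0, 36/7) → P = 216
  (48/5, 0) → P = 672/5
  (8, 4) → P = 280

x1 = 8, x2 = 4, maximum P = 280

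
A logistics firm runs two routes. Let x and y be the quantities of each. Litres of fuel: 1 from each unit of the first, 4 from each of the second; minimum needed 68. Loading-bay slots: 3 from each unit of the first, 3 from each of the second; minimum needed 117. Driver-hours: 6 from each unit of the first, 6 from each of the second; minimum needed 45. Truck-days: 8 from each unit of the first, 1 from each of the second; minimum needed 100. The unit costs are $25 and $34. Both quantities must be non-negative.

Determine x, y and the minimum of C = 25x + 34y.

x = 88/3, y = 29/3, minimum C = 1062

Corner points and C = 25x + 34y:
  (0, 100) → C = 3400
  (68, 0) → C = 1700
  (88/3, 29/3) → C = 1062
  (61/7, 212/7) → C = 8733/7
The feasible region is unbounded (it extends along (0, 1), (1, 0)), but C strictly increases along every unbounded feasible direction, so there is no improving ray and the minimum is attained at a vertex.

At the optimal vertex, x + 4y = 68 and 3x + 3y = 117.
Solving simultaneously gives x = 88/3, y = 29/3.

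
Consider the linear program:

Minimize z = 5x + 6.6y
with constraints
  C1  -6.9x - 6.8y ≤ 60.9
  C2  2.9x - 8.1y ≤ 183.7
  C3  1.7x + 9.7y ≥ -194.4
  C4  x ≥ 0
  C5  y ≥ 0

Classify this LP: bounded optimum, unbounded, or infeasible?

bounded optimum

Feasible corners and z = 5x + 6.6y:
  (1837/29, 0) → z = 9185/29
  (0, 0) → z = 0
The feasible region has finitely many vertices and no improving ray; the minimum is 0 at (0, 0).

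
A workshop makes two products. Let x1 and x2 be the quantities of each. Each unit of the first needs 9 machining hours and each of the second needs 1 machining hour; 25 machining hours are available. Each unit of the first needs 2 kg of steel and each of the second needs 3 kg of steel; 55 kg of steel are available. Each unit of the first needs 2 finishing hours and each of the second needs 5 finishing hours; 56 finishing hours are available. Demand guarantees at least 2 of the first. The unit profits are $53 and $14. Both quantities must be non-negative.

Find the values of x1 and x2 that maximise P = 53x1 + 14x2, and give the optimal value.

Feasible corners and P = 53x1 + 14x2:
  (25/9, 0) → P = 1325/9
  (2, 0) → P = 106
  (2, 7) → P = 204

The optimum lies where 9x1 + x2 = 25 and x1 = 2.
Solving simultaneously gives x1 = 2, x2 = 7.

x1 = 2, x2 = 7, maximum P = 204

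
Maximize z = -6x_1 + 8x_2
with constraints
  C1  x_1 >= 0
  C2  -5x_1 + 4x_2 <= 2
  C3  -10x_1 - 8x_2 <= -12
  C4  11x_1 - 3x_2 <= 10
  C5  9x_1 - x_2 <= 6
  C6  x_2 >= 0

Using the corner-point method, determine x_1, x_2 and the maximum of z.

Corner points and z = -6x_1 + 8x_2:
  (2/5, 1) → z = 28/5
  (26/31, 48/31) → z = 228/31
  (30/41, 24/41) → z = 12/41

At the optimal vertex, -5x_1 + 4x_2 = 2 and 9x_1 - x_2 = 6.
Solving simultaneously gives x_1 = 26/31, x_2 = 48/31.

x_1 = 26/31, x_2 = 48/31, maximum z = 228/31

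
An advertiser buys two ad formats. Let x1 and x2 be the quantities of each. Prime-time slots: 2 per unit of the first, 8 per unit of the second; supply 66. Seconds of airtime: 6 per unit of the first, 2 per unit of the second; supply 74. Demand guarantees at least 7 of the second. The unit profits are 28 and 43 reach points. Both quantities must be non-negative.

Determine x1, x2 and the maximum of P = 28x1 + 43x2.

x1 = 5, x2 = 7, maximum P = 441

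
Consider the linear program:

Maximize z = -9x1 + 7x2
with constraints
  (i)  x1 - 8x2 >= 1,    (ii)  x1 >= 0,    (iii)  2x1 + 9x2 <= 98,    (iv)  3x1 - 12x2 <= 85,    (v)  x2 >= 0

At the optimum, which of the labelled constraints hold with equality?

(i) and (v)

Corner points and z = -9x1 + 7x2:
  (793/25, 96/25) → z = -1293/5
  (1, 0) → z = -9
  (647/17, 124/51) → z = -16601/51
  (85/3, 0) → z = -255

The maximum is at (1, 0). Substituting into each constraint, equality holds for (i) and (v); the remaining constraints have slack.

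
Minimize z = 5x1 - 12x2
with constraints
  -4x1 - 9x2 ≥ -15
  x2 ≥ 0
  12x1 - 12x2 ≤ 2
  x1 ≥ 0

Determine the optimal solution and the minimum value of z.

Extreme points and z = 5x1 - 12x2:
  (33/26, 43/39) → z = -179/26
  (0, 5/3) → z = -20
  (1/6, 0) → z = 5/6
  (0, 0) → z = 0

x1 = 0, x2 = 5/3, minimum z = -20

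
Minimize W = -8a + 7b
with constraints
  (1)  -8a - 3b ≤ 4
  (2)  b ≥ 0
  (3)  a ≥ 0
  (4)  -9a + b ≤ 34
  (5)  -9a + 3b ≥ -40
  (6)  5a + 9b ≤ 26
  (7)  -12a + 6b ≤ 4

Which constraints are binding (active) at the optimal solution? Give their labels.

Corner points and W = -8a + 7b:
  (0, 0) → W = 0
  (40/9, 0) → W = -320/9
  (0, 2/3) → W = 14/3
  (73/16, 17/48) → W = -1633/48
  (20/23, 166/69) → W = 682/69

The minimum is at (40/9, 0). Substituting into each constraint, equality holds for (2) and (5); the remaining constraints have slack.

(2) and (5)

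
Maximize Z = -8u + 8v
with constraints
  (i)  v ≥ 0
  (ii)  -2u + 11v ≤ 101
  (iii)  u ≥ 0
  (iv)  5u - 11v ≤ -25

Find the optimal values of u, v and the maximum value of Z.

u = 0, v = 101/11, maximum Z = 808/11

Corner points and Z = -8u + 8v:
  (0, 101/11) → Z = 808/11
  (76/3, 455/33) → Z = -1016/11
  (0, 25/11) → Z = 200/11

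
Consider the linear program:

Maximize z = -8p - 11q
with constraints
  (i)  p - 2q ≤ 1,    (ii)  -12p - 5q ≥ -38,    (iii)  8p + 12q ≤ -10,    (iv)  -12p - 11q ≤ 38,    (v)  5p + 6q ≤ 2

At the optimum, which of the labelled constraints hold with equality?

Corner points and z = -8p - 11q:
  (-2/7, -9/14) → z = 131/14
  (-13/7, -10/7) → z = 214/7
  (-173/28, 23/7) → z = 93/7

The maximum is at (-13/7, -10/7). Substituting into each constraint, equality holds for (i) and (iv); the remaining constraints have slack.

(i) and (iv)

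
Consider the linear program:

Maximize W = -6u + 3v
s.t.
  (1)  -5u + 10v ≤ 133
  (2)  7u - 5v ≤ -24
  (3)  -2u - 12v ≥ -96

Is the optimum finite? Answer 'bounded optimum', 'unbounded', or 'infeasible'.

unbounded

From the feasible point (-159/20, 373/40), moving in the direction (-5, -7) keeps every constraint satisfied while W increases without bound.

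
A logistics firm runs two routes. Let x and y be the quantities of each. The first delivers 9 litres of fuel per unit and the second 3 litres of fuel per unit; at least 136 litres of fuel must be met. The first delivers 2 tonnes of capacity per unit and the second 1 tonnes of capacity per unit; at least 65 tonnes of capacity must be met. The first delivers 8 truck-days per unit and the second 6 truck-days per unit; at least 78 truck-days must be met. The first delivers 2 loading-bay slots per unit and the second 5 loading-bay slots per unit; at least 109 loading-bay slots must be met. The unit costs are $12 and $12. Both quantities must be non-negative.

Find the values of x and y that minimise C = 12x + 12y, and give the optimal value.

x = 27, y = 11, minimum C = 456

Extreme points and C = 12x + 12y:
  (0, 65) → C = 780
  (109/2, 0) → C = 654
  (27, 11) → C = 456
The feasible region is unbounded (it extends along (0, 1), (1, 0)), but C strictly increases along every unbounded feasible direction, so there is no improving ray and the minimum is attained at a vertex.

At the optimal vertex, 2x + y = 65 and 2x + 5y = 109.
Solving simultaneously gives x = 27, y = 11.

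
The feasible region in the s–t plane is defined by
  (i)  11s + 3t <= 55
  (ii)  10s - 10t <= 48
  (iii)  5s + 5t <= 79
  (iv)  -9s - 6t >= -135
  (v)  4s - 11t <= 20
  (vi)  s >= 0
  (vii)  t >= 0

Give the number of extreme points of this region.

The feasible vertices (each the meet of two boundaries and inside every other half-plane) are:
  (347/70, 11/70)
  (19/20, 297/20)
  (24/5, 0)
  (0, 79/5)
  (0, 0)

5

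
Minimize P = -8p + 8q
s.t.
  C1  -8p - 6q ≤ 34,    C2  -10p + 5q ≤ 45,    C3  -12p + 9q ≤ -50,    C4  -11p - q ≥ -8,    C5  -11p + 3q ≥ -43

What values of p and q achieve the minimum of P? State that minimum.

p = 41/29, q = -219/29, minimum P = -2080/29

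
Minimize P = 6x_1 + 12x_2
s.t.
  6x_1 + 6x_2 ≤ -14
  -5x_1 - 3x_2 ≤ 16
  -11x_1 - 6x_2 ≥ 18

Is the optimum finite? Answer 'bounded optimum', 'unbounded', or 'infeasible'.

Vertices and P = 6x_1 + 12x_2:
  (-9/2, 13/6) → P = -1
  (-4/5, -23/15) → P = -116/5
  (14, -86/3) → P = -260
The feasible region has finitely many vertices and no improving ray; the minimum is -260 at (14, -86/3).

bounded optimum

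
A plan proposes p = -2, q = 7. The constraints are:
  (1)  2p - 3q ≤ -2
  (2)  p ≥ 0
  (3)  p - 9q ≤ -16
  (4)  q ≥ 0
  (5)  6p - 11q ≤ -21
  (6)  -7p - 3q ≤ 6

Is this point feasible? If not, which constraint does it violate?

not feasible — violates (2)

Constraint (2): p = -2, which is not ≥ 0. All other constraints are satisfied.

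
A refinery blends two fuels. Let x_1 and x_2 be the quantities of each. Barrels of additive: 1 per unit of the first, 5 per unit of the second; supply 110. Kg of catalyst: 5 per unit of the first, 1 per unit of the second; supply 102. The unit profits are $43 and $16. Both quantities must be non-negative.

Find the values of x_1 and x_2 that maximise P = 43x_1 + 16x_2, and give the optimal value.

x_1 = 50/3, x_2 = 56/3, maximum P = 3046/3

Vertices and P = 43x_1 + 16x_2:
  (0, 0) → P = 0
  (0, 22) → P = 352
  (102/5, 0) → P = 4386/5
  (50/3, 56/3) → P = 3046/3

The optimum lies where x_1 + 5x_2 = 110 and 5x_1 + x_2 = 102.
Solving simultaneously gives x_1 = 50/3, x_2 = 56/3.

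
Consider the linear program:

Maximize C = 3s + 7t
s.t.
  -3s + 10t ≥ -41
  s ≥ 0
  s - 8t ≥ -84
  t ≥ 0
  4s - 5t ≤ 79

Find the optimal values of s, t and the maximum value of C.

s = 1052/27, t = 415/27, maximum C = 6061/27

The optimum lies where s - 8t = -84 and 4s - 5t = 79.
Solving simultaneously gives s = 1052/27, t = 415/27.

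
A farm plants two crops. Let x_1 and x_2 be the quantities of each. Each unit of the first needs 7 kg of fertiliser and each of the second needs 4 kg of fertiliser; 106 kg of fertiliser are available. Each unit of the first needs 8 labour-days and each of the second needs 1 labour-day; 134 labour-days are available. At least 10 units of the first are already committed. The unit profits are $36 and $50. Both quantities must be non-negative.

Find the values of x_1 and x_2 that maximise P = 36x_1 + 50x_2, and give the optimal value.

Vertices and P = 36x_1 + 50x_2:
  (106/7, 0) → P = 3816/7
  (10, 0) → P = 360
  (10, 9) → P = 810

The optimum lies where 7x_1 + 4x_2 = 106 and x_1 = 10.
Solving simultaneously gives x_1 = 10, x_2 = 9.

x_1 = 10, x_2 = 9, maximum P = 810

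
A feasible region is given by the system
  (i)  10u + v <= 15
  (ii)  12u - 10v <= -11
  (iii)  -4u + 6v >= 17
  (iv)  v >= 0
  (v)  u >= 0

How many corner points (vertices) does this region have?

3

Intersecting each pair of boundary lines and keeping only the points that satisfy every inequality leaves:
  (73/64, 115/32)
  (0, 15)
  (0, 17/6)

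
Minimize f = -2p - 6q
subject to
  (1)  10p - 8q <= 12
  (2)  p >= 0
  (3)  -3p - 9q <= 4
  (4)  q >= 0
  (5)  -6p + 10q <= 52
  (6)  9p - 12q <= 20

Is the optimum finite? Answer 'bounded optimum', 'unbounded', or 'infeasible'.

bounded optimum

Feasible corners and f = -2p - 6q:
  (6/5, 0) → f = -12/5
  (134/13, 148/13) → f = -1156/13
  (0, 0) → f = 0
  (0, 26/5) → f = -156/5
The feasible region has finitely many vertices and no improving ray; the minimum is -1156/13 at (134/13, 148/13).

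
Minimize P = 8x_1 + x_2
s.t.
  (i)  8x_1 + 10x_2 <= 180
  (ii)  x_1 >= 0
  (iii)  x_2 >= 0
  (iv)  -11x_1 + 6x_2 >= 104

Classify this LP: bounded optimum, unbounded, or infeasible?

bounded optimum

Corner points and P = 8x_1 + x_2:
  (0, 18) → P = 18
  (20/79, 1406/79) → P = 1566/79
  (0, 52/3) → P = 52/3
The feasible region has finitely many vertices and no improving ray; the minimum is 52/3 at (0, 52/3).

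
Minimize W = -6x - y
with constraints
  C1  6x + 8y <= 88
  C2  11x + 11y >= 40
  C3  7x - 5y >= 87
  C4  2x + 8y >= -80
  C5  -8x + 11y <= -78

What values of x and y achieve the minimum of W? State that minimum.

Vertices and W = -6x - y:
  (568/43, 47/43) → W = -3455/43
  (42, -41/2) → W = -463/2
  (1157/132, -677/132) → W = -6265/132
  (200/11, -160/11) → W = -1040/11

x = 42, y = -41/2, minimum W = -463/2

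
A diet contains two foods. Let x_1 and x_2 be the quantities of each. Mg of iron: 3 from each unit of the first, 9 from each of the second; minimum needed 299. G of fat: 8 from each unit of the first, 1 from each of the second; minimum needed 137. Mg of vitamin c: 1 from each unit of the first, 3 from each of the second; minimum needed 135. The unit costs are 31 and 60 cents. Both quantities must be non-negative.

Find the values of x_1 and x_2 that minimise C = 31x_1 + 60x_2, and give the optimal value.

x_1 = 12, x_2 = 41, minimum C = 2832

The feasible region is unbounded (it extends along (0, 1), (1, 0)), but C strictly increases along every unbounded feasible direction, so there is no improving ray and the minimum is attained at a vertex.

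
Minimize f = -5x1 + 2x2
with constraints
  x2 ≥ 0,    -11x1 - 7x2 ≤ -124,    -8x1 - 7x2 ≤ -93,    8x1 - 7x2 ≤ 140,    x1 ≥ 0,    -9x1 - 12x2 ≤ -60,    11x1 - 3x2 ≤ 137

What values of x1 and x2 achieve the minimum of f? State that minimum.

x1 = 137/11, x2 = 0, minimum f = -685/11

Vertices and f = -5x1 + 2x2:
  (93/8, 0) → f = -465/8
  (137/11, 0) → f = -685/11
  (31/3, 31/21) → f = -341/7
  (0, 124/7) → f = 248/7
The feasible region is unbounded (it extends along (0, 1), (3, 11)), but f strictly increases along every unbounded feasible direction, so there is no improving ray and the minimum is attained at a vertex.

The optimum lies where x2 = 0 and 11x1 - 3x2 = 137.
Solving simultaneously gives x1 = 137/11, x2 = 0.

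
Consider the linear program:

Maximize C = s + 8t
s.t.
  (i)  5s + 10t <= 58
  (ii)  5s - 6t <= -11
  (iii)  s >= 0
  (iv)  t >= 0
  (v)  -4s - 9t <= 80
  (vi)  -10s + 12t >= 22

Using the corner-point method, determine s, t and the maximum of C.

s = 0, t = 29/5, maximum C = 232/5

Extreme points and C = s + 8t:
  (119/40, 69/16) → C = 1499/40
  (0, 29/5) → C = 232/5
  (0, 11/6) → C = 44/3

At the optimal vertex, 5s + 10t = 58 and s = 0.
Solving simultaneously gives s = 0, t = 29/5.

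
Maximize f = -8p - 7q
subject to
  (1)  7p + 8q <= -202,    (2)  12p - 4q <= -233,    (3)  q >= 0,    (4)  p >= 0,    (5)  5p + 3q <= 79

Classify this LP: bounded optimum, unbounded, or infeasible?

infeasible

The boundaries 7p + 8q = -202 and q = 0 meet at (-202/7, 0), but that point violates p ≥ 0. Every candidate vertex is excluded by some other constraint, so the feasible region is empty.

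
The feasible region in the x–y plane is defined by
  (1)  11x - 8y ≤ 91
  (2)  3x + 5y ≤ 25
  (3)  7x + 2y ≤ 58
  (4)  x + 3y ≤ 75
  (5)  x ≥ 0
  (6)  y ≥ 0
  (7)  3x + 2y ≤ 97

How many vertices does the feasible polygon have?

The feasible vertices (each the meet of two boundaries and inside every other half-plane) are:
  (323/39, 1/78)
  (91/11, 0)
  (240/29, 1/29)
  (0, 5)
  (0, 0)

5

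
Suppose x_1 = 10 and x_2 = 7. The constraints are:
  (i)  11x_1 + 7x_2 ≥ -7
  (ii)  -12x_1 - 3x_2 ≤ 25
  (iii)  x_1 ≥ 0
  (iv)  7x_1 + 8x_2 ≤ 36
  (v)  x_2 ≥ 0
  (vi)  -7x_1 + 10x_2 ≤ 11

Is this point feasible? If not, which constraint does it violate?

Constraint (iv): 7x_1 + 8x_2 = 126, which is not ≤ 36. All other constraints are satisfied.

not feasible — violates (iv)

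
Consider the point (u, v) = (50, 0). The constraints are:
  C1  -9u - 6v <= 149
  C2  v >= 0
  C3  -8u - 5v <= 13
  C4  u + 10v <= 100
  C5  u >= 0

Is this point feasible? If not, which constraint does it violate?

feasible

C1: -450 ≤ 149 ✓
C2: 0 ≥ 0 ✓
C3: -400 ≤ 13 ✓
C4: 50 ≤ 100 ✓
C5: 50 ≥ 0 ✓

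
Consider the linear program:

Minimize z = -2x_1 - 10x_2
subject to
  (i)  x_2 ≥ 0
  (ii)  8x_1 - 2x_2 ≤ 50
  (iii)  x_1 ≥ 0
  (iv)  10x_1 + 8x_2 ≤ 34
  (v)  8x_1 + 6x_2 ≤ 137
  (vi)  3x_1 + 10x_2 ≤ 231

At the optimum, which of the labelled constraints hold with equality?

(iii) and (iv)

Feasible corners and z = -2x_1 - 10x_2:
  (0, 0) → z = 0
  (17/5, 0) → z = -34/5
  (0, 17/4) → z = -85/2

The minimum is at (0, 17/4). Substituting into each constraint, equality holds for (iii) and (iv); the remaining constraints have slack.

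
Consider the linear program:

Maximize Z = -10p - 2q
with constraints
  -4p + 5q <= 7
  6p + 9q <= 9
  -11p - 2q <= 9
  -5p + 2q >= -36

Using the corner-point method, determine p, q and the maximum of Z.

p = 27/16, q = -441/32, maximum Z = 171/16

Corner points and Z = -10p - 2q:
  (-3/11, 13/11) → Z = 4/11
  (-59/63, 41/63) → Z = 508/63
  (6, -3) → Z = -54
  (27/16, -441/32) → Z = 171/16

The binding constraints are -11p - 2q = 9 and -5p + 2q = -36.
Solving simultaneously gives p = 27/16, q = -441/32.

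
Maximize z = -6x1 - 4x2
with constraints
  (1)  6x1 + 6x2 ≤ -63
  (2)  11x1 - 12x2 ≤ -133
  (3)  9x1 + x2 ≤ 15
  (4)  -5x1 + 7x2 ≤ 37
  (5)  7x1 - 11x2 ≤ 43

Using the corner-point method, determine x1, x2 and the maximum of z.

Corner points and z = -6x1 - 4x2:
  (-487/17, -258/17) → z = 3954/17
  (-1979/37, -1404/37) → z = 17490/37
  (-118, -79) → z = 1024

At the optimal vertex, -5x1 + 7x2 = 37 and 7x1 - 11x2 = 43.
Solving simultaneously gives x1 = -118, x2 = -79.

x1 = -118, x2 = -79, maximum z = 1024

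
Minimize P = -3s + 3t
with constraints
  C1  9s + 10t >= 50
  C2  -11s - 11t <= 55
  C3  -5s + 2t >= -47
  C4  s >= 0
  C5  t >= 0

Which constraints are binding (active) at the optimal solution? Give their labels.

C3 and C5

Feasible corners and P = -3s + 3t:
  (0, 5) → P = 15
  (50/9, 0) → P = -50/3
  (47/5, 0) → P = -141/5
The feasible region is unbounded (it extends along (0, 1), (2, 5)), but P strictly increases along every unbounded feasible direction, so there is no improving ray and the minimum is attained at a vertex.

The minimum is at (47/5, 0). Substituting into each constraint, equality holds for C3 and C5; the remaining constraints have slack.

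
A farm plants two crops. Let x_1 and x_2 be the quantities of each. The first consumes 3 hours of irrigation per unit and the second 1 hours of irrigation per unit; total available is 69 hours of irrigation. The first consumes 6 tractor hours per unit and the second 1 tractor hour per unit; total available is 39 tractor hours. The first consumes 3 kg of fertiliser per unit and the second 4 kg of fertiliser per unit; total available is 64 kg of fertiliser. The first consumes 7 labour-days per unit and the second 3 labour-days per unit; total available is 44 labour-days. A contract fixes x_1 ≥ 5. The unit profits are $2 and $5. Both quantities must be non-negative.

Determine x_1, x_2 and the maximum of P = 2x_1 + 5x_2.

Corner points and P = 2x_1 + 5x_2:
  (44/7, 0) → P = 88/7
  (5, 0) → P = 10
  (5, 3) → P = 25

The optimum lies where 7x_1 + 3x_2 = 44 and x_1 = 5.
Solving simultaneously gives x_1 = 5, x_2 = 3.

x_1 = 5, x_2 = 3, maximum P = 25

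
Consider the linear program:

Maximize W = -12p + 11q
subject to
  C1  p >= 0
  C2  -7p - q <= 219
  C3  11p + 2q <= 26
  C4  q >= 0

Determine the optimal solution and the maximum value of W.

Extreme points and W = -12p + 11q:
  (0, 13) → W = 143
  (0, 0) → W = 0
  (26/11, 0) → W = -312/11

The binding constraints are p = 0 and 11p + 2q = 26.
Solving simultaneously gives p = 0, q = 13.

p = 0, q = 13, maximum W = 143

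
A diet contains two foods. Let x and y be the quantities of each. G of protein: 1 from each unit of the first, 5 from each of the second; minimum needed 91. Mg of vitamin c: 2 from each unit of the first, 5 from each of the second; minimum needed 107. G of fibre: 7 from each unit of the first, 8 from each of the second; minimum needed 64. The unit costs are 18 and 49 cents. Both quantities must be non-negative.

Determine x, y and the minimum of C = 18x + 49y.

Feasible corners and C = 18x + 49y:
  (0, 107/5) → C = 5243/5
  (91, 0) → C = 1638
  (16, 15) → C = 1023
The feasible region is unbounded (it extends along (0, 1), (1, 0)), but C strictly increases along every unbounded feasible direction, so there is no improving ray and the minimum is attained at a vertex.

The optimum lies where x + 5y = 91 and 2x + 5y = 107.
Solving simultaneously gives x = 16, y = 15.

x = 16, y = 15, minimum C = 1023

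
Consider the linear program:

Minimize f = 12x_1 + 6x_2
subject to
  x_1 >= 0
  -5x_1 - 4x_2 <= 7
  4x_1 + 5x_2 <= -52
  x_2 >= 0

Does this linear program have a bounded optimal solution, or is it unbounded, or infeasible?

infeasible

The boundaries x_1 = 0 and x_2 = 0 meet at (0, 0), but that point violates 4x_1 + 5x_2 ≤ -52. Every candidate vertex is excluded by some other constraint, so the feasible region is empty.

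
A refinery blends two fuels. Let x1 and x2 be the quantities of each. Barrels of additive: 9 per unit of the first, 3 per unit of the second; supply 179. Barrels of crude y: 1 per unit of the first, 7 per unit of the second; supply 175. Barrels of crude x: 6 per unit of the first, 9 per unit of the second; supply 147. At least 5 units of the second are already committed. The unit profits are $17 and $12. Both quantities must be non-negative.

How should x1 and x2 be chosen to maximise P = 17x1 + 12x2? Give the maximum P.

x1 = 17, x2 = 5, maximum P = 349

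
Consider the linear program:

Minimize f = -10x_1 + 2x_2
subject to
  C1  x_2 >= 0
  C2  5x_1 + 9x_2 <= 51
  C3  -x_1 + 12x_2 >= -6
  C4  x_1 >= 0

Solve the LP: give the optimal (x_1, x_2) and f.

x_1 = 222/23, x_2 = 7/23, minimum f = -2206/23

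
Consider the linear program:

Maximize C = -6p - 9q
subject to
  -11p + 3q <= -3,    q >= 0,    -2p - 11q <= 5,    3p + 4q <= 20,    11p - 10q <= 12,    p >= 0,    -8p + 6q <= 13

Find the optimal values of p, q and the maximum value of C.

p = 3/11, q = 0, maximum C = -18/11

Feasible corners and C = -6p - 9q:
  (3/11, 0) → C = -18/11
  (19/14, 167/42) → C = -615/14
  (12/11, 0) → C = -72/11
  (124/37, 92/37) → C = -1572/37
  (34/25, 199/50) → C = -2199/50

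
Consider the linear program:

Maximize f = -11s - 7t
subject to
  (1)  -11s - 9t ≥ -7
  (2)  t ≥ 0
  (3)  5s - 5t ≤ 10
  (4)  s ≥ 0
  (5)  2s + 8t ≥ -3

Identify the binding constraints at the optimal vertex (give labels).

Vertices and f = -11s - 7t:
  (7/11, 0) → f = -7
  (0, 7/9) → f = -49/9
  (0, 0) → f = 0

The maximum is at (0, 0). Substituting into each constraint, equality holds for (2) and (4); the remaining constraints have slack.

(2) and (4)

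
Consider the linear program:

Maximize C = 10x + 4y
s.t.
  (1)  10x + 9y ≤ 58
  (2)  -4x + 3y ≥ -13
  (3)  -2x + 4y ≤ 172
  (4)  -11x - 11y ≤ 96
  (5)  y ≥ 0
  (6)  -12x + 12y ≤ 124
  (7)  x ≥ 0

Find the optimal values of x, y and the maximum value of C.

Corner points and C = 10x + 4y:
  (97/22, 17/11) → C = 553/11
  (0, 58/9) → C = 232/9
  (13/4, 0) → C = 65/2
  (0, 0) → C = 0

At the optimal vertex, 10x + 9y = 58 and -4x + 3y = -13.
Solving simultaneously gives x = 97/22, y = 17/11.

x = 97/22, y = 17/11, maximum C = 553/11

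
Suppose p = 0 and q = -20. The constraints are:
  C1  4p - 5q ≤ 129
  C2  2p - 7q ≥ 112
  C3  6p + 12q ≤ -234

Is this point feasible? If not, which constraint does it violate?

feasible

C1: 100 ≤ 129 ✓
C2: 140 ≥ 112 ✓
C3: -240 ≤ -234 ✓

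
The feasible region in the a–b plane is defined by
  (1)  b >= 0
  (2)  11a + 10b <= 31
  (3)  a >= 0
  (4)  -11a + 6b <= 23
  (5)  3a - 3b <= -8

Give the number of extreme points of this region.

3

The feasible vertices (each the meet of two boundaries and inside every other half-plane) are:
  (0, 31/10)
  (13/63, 181/63)
  (0, 8/3)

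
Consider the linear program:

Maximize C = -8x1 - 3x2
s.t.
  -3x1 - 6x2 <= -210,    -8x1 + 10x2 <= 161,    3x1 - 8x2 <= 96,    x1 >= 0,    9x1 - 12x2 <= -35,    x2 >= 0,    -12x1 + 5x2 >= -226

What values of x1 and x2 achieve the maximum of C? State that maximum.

x1 = 189/13, x2 = 721/26, maximum C = -399/2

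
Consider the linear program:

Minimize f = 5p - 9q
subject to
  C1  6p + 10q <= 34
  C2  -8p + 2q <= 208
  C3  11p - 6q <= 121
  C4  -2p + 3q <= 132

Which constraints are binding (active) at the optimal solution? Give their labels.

C1 and C2

Vertices and f = 5p - 9q:
  (-503/23, 380/23) → f = -5935/23
  (707/73, -176/73) → f = 5119/73
  (-745/13, -1628/13) → f = 10927/13

The minimum is at (-503/23, 380/23). Substituting into each constraint, equality holds for C1 and C2; the remaining constraints have slack.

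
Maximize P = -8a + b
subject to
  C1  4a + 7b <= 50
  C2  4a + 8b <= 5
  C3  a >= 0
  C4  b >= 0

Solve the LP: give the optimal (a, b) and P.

Feasible corners and P = -8a + b:
  (0, 5/8) → P = 5/8
  (5/4, 0) → P = -10
  (0, 0) → P = 0

At the optimal vertex, 4a + 8b = 5 and a = 0.
Solving simultaneously gives a = 0, b = 5/8.

a = 0, b = 5/8, maximum P = 5/8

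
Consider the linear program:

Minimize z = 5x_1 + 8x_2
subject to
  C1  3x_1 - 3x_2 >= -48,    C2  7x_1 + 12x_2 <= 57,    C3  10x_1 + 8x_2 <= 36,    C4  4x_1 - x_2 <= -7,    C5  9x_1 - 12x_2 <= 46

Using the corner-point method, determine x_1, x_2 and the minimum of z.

x_1 = -238/3, x_2 = -190/3, minimum z = -2710/3

Corner points and z = 5x_1 + 8x_2:
  (-135/19, 169/19) → z = 677/19
  (-238/3, -190/3) → z = -2710/3
  (-27/55, 277/55) → z = 2081/55
  (-10/3, -19/3) → z = -202/3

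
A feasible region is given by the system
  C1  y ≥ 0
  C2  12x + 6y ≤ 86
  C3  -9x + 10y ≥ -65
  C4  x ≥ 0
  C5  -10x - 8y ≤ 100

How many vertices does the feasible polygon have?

3

Intersecting each pair of boundary lines and keeping only the points that satisfy every inequality leaves:
  (43/6, 0)
  (0, 0)
  (0, 43/3)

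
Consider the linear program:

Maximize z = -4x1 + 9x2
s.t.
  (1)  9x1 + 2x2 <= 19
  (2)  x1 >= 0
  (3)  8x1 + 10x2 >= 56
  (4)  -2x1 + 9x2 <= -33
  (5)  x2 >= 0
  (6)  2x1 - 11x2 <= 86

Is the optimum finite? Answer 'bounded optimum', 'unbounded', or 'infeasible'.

infeasible

The boundaries 9x1 + 2x2 = 19 and x1 = 0 meet at (0, 19/2), but that point violates -2x1 + 9x2 ≤ -33. Every candidate vertex is excluded by some other constraint, so the feasible region is empty.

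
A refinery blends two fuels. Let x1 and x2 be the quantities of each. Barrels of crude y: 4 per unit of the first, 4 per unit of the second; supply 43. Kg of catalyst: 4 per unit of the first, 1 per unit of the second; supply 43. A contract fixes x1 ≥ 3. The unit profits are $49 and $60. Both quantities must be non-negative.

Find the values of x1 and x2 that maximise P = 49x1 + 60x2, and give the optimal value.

x1 = 3, x2 = 31/4, maximum P = 612

Corner points and P = 49x1 + 60x2:
  (43/4, 0) → P = 2107/4
  (3, 0) → P = 147
  (3, 31/4) → P = 612

The binding constraints are 4x1 + 4x2 = 43 and x1 = 3.
Solving simultaneously gives x1 = 3, x2 = 31/4.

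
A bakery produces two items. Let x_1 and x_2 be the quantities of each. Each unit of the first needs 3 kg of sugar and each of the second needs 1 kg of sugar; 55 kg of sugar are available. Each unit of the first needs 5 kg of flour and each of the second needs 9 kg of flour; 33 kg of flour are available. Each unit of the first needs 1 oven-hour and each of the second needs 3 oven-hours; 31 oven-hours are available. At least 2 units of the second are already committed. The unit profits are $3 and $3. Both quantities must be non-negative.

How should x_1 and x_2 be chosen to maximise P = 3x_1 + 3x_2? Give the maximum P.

x_1 = 3, x_2 = 2, maximum P = 15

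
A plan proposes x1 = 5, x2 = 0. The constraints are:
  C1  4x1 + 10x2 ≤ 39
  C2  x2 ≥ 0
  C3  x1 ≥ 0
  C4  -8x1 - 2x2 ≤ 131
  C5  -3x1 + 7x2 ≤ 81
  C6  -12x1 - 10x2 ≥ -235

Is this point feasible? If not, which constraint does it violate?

feasible

C1: 20 ≤ 39 ✓
C2: 0 ≥ 0 ✓
C3: 5 ≥ 0 ✓
C4: -40 ≤ 131 ✓
C5: -15 ≤ 81 ✓
C6: -60 ≥ -235 ✓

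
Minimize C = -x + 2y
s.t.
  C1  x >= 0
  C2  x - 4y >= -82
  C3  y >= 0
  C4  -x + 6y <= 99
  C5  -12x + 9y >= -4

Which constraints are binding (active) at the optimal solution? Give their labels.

Vertices and C = -x + 2y:
  (0, 0) → C = 0
  (0, 33/2) → C = 33
  (1/3, 0) → C = -1/3
  (305/21, 1192/63) → C = 1469/63

The minimum is at (1/3, 0). Substituting into each constraint, equality holds for C3 and C5; the remaining constraints have slack.

C3 and C5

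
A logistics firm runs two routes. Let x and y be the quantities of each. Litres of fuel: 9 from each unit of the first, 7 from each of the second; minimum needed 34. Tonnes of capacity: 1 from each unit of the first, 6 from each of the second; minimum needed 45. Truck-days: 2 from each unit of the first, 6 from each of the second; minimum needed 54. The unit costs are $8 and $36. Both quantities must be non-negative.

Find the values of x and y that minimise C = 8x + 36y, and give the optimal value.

x = 9, y = 6, minimum C = 288

Vertices and C = 8x + 36y:
  (0, 9) → C = 324
  (45, 0) → C = 360
  (9, 6) → C = 288
The feasible region is unbounded (it extends along (0, 1), (1, 0)), but C strictly increases along every unbounded feasible direction, so there is no improving ray and the minimum is attained at a vertex.

At the optimal vertex, x + 6y = 45 and 2x + 6y = 54.
Solving simultaneously gives x = 9, y = 6.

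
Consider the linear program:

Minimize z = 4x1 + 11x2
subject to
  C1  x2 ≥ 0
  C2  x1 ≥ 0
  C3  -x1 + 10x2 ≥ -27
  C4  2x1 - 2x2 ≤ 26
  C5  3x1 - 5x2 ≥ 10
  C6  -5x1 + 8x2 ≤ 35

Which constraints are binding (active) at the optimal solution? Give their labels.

C1 and C5

Extreme points and z = 4x1 + 11x2:
  (13, 0) → z = 52
  (10/3, 0) → z = 40/3
  (55/2, 29/2) → z = 539/2

The minimum is at (10/3, 0). Substituting into each constraint, equality holds for C1 and C5; the remaining constraints have slack.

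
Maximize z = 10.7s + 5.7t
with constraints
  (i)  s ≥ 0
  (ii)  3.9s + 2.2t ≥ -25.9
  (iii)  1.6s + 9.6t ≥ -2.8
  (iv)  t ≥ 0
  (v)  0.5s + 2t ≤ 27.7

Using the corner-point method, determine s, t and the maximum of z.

Feasible corners and z = 10.7s + 5.7t:
  (0, 0) → z = 0
  (0, 13.85) → z = 78.945
  (55.4, 0) → z = 592.78

The optimum lies where t = 0 and 0.5s + 2t = 27.7.
Solving simultaneously gives s = 55.4, t = 0.

s = 55.4, t = 0, maximum z = 592.78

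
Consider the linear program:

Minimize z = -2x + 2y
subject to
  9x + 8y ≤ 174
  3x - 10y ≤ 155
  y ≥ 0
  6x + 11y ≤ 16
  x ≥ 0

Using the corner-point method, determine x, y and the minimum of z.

x = 8/3, y = 0, minimum z = -16/3

Extreme points and z = -2x + 2y:
  (8/3, 0) → z = -16/3
  (0, 0) → z = 0
  (0, 16/11) → z = 32/11

At the optimal vertex, y = 0 and 6x + 11y = 16.
Solving simultaneously gives x = 8/3, y = 0.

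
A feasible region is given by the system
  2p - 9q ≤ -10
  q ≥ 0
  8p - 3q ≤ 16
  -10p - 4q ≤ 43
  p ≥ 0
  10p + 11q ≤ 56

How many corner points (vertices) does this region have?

4

Of the 15 pairwise boundary intersections, those satisfying every inequality are:
  (29/11, 56/33)
  (0, 10/9)
  (172/59, 144/59)
  (0, 56/11)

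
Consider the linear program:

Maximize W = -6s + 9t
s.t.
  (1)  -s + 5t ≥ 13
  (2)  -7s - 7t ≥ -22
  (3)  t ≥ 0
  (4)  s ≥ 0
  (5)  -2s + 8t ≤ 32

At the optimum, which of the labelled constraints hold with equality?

(2) and (4)

Vertices and W = -6s + 9t:
  (19/42, 113/42) → W = 43/2
  (0, 13/5) → W = 117/5
  (0, 22/7) → W = 198/7

The maximum is at (0, 22/7). Substituting into each constraint, equality holds for (2) and (4); the remaining constraints have slack.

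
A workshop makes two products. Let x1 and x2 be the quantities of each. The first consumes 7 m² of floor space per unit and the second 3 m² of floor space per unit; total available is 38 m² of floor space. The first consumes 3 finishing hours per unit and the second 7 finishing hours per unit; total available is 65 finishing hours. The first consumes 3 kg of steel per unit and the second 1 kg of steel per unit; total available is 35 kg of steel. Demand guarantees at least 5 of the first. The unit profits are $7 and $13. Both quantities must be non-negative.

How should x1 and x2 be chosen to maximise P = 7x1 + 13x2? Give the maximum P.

x1 = 5, x2 = 1, maximum P = 48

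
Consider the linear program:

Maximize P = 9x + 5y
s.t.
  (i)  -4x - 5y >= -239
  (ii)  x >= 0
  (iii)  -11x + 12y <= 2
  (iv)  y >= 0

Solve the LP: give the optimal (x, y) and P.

Corner points and P = 9x + 5y:
  (2858/103, 2637/103) → P = 38907/103
  (239/4, 0) → P = 2151/4
  (0, 1/6) → P = 5/6
  (0, 0) → P = 0

The optimum lies where -4x - 5y = -239 and y = 0.
Solving simultaneously gives x = 239/4, y = 0.

x = 239/4, y = 0, maximum P = 2151/4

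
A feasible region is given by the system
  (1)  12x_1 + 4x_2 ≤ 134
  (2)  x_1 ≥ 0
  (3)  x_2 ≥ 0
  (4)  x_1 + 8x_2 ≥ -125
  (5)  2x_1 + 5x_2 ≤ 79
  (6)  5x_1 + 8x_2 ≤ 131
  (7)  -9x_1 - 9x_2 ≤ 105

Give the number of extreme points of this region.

Intersecting each pair of boundary lines and keeping only the points that satisfy every inequality leaves:
  (67/6, 0)
  (137/19, 451/38)
  (0, 0)
  (0, 79/5)
  (23/9, 133/9)

5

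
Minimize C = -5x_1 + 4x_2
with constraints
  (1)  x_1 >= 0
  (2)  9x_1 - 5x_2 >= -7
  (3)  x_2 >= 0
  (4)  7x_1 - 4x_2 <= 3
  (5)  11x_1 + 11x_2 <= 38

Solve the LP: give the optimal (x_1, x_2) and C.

Vertices and C = -5x_1 + 4x_2:
  (0, 7/5) → C = 28/5
  (0, 0) → C = 0
  (113/154, 419/154) → C = 101/14
  (3/7, 0) → C = -15/7
  (185/121, 233/121) → C = 7/121

At the optimal vertex, x_2 = 0 and 7x_1 - 4x_2 = 3.
Solving simultaneously gives x_1 = 3/7, x_2 = 0.

x_1 = 3/7, x_2 = 0, minimum C = -15/7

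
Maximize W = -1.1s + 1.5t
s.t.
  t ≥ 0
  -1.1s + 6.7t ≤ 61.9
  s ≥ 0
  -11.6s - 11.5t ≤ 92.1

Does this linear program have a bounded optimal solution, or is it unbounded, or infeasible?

bounded optimum

Vertices and W = -1.1s + 1.5t:
  (0, 0) → W = 0
  (0, 619/67) → W = 1857/134
The feasible region has finitely many vertices and no improving ray; the maximum is 1857/134 at (0, 619/67).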